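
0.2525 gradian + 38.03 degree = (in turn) 0.1063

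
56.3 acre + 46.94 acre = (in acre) 103.2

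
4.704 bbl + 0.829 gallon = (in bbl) 4.724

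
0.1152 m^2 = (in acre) 2.847e-05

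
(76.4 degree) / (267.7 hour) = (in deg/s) 7.928e-05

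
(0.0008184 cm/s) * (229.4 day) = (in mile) 0.1008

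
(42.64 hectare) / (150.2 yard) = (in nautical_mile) 1.676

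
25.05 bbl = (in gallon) 1052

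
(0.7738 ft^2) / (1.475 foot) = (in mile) 9.936e-05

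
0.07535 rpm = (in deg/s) 0.4521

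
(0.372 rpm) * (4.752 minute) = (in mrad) 1.111e+04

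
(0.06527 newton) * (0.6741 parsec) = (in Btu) 1.287e+12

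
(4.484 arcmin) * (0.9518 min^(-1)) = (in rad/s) 2.069e-05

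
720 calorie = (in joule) 3012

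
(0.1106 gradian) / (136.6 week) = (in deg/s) 1.205e-09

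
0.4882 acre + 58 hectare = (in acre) 143.8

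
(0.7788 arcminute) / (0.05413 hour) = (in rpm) 1.11e-05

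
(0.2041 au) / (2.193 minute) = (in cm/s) 2.32e+10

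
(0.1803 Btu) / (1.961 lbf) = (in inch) 858.6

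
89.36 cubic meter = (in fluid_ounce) 3.022e+06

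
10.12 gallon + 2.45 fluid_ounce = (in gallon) 10.14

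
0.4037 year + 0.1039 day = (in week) 21.06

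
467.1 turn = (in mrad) 2.935e+06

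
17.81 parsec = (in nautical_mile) 2.967e+14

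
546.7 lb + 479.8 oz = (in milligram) 2.616e+08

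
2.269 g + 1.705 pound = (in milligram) 7.756e+05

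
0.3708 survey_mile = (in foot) 1958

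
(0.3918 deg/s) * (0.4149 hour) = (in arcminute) 3.511e+04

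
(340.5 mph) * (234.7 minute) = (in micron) 2.144e+12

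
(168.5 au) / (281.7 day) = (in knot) 2.013e+06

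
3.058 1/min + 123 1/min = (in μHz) 2.101e+06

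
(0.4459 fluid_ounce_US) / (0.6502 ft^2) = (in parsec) 7.075e-21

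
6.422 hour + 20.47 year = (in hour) 1.793e+05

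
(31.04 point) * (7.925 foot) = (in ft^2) 0.2847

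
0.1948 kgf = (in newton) 1.91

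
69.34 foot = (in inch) 832.1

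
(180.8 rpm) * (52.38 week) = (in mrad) 5.998e+11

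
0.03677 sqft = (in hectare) 3.416e-07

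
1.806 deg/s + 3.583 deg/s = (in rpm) 0.8982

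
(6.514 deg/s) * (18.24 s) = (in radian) 2.074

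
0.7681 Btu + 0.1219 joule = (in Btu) 0.7682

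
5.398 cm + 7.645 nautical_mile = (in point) 4.013e+07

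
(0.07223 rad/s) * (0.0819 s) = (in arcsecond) 1220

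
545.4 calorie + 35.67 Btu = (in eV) 2.491e+23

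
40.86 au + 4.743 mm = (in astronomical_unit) 40.86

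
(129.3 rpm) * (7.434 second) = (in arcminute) 3.46e+05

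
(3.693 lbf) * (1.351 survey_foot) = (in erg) 6.765e+07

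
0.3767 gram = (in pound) 0.0008305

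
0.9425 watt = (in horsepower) 0.001264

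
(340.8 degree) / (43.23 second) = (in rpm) 1.314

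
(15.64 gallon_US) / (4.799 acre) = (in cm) 0.0003048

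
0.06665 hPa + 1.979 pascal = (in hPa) 0.08644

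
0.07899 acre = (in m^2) 319.7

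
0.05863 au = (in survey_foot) 2.878e+10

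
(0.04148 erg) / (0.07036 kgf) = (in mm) 6.012e-06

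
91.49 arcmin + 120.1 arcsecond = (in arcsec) 5609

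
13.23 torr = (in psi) 0.2558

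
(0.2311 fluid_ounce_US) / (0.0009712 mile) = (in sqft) 4.707e-05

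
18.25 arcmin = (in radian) 0.005309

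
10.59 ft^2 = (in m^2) 0.9838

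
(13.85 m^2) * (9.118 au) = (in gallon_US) 4.991e+15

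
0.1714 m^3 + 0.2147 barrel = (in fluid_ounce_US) 6950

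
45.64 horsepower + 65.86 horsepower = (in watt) 8.315e+04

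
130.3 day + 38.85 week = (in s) 3.475e+07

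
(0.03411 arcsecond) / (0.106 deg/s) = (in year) 2.834e-12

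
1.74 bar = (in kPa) 174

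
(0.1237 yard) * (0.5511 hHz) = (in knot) 12.12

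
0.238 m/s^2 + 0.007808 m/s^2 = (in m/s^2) 0.2458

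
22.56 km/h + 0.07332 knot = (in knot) 12.25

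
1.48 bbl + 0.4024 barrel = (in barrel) 1.882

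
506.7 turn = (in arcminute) 1.094e+07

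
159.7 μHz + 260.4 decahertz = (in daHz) 260.4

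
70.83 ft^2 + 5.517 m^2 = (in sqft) 130.2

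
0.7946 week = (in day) 5.562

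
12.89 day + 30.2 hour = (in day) 14.15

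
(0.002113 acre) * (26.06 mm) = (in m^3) 0.2228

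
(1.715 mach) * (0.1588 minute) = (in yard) 6085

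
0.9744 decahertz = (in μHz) 9.744e+06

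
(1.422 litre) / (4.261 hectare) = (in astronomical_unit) 2.231e-19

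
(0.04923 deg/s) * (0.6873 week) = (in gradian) 2.274e+04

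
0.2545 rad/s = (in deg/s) 14.58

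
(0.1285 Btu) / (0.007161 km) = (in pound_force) 4.256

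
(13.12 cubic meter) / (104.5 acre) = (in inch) 0.001221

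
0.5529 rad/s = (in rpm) 5.28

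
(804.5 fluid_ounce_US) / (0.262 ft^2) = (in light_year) 1.033e-16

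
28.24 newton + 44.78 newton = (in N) 73.02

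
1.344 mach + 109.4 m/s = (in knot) 1102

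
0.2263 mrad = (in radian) 0.0002263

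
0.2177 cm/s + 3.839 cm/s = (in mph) 0.09075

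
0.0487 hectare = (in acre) 0.1203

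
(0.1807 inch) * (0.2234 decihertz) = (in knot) 0.0001993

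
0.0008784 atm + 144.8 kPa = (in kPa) 144.9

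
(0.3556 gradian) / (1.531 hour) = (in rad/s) 1.013e-06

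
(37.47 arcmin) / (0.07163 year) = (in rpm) 4.608e-08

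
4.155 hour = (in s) 1.496e+04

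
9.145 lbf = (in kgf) 4.148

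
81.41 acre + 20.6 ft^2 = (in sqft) 3.546e+06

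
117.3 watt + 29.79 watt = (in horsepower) 0.1973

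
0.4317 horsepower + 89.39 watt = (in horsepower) 0.5516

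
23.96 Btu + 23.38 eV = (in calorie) 6042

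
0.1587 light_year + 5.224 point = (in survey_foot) 4.926e+15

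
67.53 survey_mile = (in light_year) 1.149e-11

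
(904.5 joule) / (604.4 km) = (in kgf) 0.0001526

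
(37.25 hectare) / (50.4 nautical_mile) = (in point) 1.131e+04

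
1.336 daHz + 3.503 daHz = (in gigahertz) 4.839e-08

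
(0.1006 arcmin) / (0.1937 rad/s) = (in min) 2.518e-06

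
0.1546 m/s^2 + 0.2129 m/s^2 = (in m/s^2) 0.3675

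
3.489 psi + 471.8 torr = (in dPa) 8.696e+05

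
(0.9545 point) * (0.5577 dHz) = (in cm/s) 0.001878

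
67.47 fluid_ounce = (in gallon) 0.5271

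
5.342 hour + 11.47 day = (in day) 11.69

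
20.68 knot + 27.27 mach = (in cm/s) 9.296e+05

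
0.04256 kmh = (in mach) 3.472e-05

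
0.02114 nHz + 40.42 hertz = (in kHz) 0.04042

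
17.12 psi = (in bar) 1.18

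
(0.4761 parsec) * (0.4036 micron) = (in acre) 1.465e+06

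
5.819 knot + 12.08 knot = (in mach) 0.02704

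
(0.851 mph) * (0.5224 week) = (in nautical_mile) 64.9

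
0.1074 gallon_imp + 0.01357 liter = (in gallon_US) 0.1326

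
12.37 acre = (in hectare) 5.006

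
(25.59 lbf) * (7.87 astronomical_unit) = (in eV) 8.365e+32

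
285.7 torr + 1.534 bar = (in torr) 1436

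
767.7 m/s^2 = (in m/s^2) 767.7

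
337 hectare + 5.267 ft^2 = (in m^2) 3.37e+06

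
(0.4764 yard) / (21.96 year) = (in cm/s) 6.29e-08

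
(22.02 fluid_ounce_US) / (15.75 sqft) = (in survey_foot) 0.00146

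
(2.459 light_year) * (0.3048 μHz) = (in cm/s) 7.091e+11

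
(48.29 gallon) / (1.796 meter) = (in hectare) 1.018e-05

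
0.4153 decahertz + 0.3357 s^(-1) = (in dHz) 44.89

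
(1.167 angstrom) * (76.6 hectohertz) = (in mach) 2.625e-09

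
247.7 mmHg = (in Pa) 3.302e+04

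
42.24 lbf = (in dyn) 1.879e+07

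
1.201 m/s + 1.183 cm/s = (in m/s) 1.213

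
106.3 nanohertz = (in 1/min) 6.378e-06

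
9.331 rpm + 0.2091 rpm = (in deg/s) 57.24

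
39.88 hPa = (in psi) 0.5784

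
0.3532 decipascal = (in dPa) 0.3532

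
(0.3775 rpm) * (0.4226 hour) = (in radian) 60.14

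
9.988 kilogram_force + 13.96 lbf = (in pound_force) 35.98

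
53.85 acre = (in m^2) 2.179e+05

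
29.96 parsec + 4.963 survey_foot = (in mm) 9.245e+20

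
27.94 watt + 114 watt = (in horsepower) 0.1903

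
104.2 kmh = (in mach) 0.08501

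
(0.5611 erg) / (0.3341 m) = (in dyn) 0.01679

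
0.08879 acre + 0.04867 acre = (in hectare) 0.05563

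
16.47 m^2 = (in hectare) 0.001647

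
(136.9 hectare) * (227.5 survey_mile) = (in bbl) 3.153e+12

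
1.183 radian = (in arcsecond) 2.44e+05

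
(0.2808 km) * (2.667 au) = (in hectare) 1.12e+10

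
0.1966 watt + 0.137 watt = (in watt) 0.3336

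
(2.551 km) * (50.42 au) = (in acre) 4.755e+12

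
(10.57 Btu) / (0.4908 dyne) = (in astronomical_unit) 0.01519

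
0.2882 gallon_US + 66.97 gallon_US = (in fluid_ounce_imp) 8961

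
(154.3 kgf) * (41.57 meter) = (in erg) 6.29e+11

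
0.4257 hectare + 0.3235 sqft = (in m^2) 4257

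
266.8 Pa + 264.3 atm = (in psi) 3884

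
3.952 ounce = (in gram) 112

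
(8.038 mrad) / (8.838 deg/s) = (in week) 8.616e-08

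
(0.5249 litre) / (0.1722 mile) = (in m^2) 1.894e-06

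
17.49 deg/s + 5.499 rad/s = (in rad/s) 5.804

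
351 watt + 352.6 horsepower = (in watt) 2.633e+05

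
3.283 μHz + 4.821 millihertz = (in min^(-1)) 0.2895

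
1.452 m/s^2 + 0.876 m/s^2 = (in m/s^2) 2.328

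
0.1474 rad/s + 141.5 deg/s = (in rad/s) 2.617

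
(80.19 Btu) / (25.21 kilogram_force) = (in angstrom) 3.422e+12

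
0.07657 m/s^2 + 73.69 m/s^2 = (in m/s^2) 73.77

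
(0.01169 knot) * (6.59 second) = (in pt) 112.3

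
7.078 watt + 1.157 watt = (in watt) 8.235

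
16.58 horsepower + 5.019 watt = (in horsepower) 16.59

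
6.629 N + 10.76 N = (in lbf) 3.909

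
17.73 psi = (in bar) 1.222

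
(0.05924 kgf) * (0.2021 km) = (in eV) 7.328e+20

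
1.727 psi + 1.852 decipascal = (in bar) 0.1191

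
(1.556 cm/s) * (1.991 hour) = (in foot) 365.9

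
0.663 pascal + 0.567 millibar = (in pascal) 57.36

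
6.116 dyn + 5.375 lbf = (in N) 23.91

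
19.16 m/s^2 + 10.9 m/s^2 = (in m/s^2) 30.06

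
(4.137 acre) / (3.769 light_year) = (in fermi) 469.5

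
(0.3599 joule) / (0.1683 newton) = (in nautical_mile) 0.001155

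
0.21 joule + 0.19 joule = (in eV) 2.497e+18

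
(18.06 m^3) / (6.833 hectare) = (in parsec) 8.566e-21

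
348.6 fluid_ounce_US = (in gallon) 2.723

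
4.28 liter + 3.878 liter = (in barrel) 0.05131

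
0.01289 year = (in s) 4.065e+05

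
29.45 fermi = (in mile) 1.83e-17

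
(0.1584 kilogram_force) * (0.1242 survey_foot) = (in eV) 3.67e+17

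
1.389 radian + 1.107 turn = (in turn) 1.328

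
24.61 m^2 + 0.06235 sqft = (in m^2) 24.62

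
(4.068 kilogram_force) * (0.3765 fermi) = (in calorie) 3.59e-15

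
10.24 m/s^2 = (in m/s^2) 10.24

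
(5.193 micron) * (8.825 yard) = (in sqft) 0.0004511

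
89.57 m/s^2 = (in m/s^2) 89.57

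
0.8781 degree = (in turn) 0.002439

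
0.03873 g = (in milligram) 38.73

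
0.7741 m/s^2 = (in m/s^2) 0.7741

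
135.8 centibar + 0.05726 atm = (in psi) 20.54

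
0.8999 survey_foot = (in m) 0.2743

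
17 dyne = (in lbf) 3.822e-05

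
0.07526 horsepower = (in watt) 56.12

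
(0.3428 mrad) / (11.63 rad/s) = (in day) 3.412e-10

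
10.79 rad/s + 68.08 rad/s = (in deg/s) 4519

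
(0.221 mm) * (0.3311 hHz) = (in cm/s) 0.7317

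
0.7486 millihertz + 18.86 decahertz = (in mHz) 1.886e+05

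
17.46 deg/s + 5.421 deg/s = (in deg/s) 22.88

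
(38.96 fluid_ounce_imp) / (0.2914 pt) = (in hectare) 0.001077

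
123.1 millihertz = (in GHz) 1.231e-10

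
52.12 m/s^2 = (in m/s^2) 52.12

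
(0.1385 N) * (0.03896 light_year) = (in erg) 5.105e+20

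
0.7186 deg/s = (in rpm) 0.1198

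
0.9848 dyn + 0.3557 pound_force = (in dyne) 1.582e+05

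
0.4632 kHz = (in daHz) 46.32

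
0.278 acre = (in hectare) 0.1125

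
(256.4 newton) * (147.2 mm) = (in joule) 37.74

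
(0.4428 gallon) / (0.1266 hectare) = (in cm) 0.0001324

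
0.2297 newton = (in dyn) 2.297e+04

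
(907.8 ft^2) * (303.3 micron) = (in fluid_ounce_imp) 900.3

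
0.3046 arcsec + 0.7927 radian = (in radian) 0.7927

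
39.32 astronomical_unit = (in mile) 3.655e+09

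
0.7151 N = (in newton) 0.7151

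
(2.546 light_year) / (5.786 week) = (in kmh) 2.478e+10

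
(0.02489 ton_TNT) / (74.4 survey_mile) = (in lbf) 195.5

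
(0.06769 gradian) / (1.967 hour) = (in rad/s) 1.502e-07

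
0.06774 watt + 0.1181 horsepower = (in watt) 88.13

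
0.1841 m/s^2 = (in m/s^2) 0.1841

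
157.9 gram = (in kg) 0.1579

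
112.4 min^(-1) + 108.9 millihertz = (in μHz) 1.982e+06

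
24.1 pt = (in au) 5.683e-14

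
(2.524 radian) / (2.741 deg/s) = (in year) 1.673e-06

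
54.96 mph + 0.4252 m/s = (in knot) 48.59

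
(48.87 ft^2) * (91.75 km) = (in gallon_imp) 9.163e+07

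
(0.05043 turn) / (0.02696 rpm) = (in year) 3.559e-06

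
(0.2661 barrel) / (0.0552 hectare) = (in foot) 0.0002515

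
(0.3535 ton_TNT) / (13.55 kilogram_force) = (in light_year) 1.177e-09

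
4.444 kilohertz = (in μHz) 4.444e+09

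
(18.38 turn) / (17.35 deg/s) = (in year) 1.209e-05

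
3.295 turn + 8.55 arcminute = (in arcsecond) 4.271e+06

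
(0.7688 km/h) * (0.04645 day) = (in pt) 2.429e+06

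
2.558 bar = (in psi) 37.1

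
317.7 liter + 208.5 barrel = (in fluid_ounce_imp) 1.178e+06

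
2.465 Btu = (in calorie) 621.6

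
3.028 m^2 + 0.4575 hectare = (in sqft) 4.928e+04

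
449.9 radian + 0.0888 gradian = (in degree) 2.578e+04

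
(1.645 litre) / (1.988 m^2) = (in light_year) 8.746e-20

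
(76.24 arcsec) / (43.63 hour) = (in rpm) 2.247e-08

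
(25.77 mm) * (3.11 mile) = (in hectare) 0.0129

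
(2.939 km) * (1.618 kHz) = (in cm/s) 4.755e+08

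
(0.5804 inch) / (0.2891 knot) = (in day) 1.147e-06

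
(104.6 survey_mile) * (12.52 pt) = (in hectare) 0.07435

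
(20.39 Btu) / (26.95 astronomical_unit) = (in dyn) 0.0005336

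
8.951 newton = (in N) 8.951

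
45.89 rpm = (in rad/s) 4.806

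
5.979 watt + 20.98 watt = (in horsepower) 0.03615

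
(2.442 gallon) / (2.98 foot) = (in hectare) 1.018e-06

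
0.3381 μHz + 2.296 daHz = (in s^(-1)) 22.96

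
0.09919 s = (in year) 3.145e-09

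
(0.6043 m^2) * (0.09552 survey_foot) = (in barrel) 0.1107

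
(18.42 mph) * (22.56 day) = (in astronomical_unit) 0.0001073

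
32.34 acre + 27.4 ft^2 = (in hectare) 13.09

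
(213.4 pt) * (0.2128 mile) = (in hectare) 0.002578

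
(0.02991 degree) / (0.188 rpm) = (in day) 3.069e-07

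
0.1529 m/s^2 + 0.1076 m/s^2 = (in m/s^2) 0.2605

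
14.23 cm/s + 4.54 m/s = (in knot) 9.102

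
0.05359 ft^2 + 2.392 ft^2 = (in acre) 5.614e-05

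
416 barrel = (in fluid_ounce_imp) 2.328e+06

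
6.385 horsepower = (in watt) 4761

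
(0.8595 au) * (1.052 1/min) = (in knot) 4.382e+09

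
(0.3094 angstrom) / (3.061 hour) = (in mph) 6.281e-15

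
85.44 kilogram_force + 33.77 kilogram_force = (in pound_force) 262.8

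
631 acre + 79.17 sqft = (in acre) 631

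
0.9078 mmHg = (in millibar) 1.21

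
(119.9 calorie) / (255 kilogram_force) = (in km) 0.0002006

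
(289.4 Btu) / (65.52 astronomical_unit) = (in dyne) 0.003115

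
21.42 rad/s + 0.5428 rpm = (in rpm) 205.1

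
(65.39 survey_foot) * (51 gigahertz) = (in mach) 2.985e+09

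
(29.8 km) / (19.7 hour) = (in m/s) 0.4202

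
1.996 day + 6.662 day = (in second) 7.481e+05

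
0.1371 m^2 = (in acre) 3.388e-05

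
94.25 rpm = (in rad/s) 9.87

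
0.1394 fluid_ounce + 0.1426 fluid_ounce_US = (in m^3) 8.34e-06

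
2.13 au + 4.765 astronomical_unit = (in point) 2.924e+15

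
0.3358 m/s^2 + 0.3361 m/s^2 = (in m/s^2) 0.6719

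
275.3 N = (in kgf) 28.07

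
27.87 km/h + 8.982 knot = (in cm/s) 1236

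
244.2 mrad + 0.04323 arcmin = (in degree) 13.99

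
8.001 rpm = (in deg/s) 48.01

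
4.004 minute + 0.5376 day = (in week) 0.0772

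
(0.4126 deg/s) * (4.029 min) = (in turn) 0.2771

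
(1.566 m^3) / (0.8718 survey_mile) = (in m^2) 0.001116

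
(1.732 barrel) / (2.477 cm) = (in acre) 0.002747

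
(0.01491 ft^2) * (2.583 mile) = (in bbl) 36.22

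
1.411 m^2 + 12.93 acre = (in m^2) 5.233e+04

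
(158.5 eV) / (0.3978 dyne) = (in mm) 6.384e-09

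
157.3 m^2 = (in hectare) 0.01573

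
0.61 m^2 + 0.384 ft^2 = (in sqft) 6.95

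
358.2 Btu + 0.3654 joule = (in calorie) 9.033e+04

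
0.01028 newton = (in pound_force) 0.002311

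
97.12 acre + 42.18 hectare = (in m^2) 8.148e+05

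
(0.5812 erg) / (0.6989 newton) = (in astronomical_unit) 5.559e-19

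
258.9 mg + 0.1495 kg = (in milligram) 1.498e+05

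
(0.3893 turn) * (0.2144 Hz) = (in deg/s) 30.05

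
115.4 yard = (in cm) 1.055e+04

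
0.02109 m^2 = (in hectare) 2.109e-06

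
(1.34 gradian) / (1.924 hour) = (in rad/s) 3.039e-06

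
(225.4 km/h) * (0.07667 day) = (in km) 414.8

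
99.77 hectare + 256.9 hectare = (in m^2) 3.567e+06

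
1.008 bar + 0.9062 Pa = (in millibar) 1008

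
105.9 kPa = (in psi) 15.36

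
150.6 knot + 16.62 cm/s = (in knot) 150.9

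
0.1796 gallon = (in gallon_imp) 0.1495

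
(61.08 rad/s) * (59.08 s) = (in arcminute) 1.241e+07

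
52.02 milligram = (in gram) 0.05202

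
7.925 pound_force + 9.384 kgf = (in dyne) 1.273e+07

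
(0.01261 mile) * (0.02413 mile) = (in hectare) 0.07881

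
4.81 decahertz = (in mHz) 4.81e+04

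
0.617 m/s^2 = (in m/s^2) 0.617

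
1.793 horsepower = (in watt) 1337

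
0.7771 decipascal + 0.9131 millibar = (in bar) 0.0009139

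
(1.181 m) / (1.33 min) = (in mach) 4.346e-05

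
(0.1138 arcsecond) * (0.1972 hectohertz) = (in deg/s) 0.0006234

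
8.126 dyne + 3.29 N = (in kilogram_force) 0.3355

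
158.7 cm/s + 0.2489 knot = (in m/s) 1.715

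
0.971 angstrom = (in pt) 2.752e-07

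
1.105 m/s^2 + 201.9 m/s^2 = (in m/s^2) 203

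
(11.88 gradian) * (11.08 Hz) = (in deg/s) 118.5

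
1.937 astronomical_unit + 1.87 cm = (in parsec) 9.391e-06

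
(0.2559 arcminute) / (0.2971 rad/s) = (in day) 2.9e-09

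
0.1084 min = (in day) 7.528e-05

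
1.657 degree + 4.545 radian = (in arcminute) 1.572e+04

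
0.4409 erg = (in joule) 4.409e-08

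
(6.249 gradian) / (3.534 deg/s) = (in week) 2.631e-06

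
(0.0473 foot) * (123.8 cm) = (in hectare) 1.785e-06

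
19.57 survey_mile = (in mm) 3.149e+07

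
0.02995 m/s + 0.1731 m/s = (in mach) 0.0005963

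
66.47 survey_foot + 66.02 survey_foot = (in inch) 1590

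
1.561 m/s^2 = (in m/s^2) 1.561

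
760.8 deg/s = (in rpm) 126.8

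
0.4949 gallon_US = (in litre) 1.873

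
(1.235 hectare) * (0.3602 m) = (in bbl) 2.798e+04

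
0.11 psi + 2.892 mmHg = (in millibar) 11.44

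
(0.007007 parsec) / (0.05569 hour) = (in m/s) 1.078e+12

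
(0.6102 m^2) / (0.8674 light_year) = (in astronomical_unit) 4.971e-28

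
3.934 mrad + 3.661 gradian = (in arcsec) 1.267e+04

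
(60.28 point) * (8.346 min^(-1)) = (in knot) 0.00575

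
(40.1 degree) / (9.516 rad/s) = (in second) 0.07355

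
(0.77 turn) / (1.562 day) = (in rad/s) 3.585e-05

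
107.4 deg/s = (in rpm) 17.9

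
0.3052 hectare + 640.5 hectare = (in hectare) 640.8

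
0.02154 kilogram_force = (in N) 0.2112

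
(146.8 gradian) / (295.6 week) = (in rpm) 1.232e-07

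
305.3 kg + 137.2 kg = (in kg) 442.5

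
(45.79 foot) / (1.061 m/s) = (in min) 0.2192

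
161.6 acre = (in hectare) 65.4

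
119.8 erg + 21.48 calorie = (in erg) 8.987e+08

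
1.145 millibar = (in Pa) 114.5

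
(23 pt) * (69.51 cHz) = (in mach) 1.656e-05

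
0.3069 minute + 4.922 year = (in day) 1797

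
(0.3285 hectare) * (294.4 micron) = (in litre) 967.1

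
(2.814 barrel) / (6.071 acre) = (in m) 1.821e-05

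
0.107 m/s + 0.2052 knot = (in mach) 0.0006243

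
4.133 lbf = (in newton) 18.38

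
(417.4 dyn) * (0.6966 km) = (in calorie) 0.6949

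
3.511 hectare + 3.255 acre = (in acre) 11.93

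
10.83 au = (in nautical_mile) 8.748e+08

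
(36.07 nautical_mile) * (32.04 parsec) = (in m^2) 6.604e+22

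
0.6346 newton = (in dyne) 6.346e+04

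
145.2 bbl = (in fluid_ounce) 7.806e+05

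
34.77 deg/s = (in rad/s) 0.6069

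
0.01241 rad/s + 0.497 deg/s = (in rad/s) 0.02108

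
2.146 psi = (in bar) 0.148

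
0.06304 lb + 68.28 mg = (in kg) 0.02866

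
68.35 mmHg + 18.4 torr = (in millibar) 115.7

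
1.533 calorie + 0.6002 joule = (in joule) 7.014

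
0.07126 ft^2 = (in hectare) 6.62e-07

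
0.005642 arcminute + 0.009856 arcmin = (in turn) 7.175e-07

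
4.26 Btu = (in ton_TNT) 1.074e-06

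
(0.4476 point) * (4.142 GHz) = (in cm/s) 6.54e+07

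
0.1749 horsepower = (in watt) 130.4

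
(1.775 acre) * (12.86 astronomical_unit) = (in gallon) 3.651e+18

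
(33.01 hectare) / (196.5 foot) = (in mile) 3.425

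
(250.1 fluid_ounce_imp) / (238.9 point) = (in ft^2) 0.9076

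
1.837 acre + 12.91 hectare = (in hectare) 13.65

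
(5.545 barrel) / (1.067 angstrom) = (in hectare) 8.262e+05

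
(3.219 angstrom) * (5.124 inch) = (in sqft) 4.51e-10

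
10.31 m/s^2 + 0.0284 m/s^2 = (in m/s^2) 10.34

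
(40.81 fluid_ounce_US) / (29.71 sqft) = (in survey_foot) 0.001435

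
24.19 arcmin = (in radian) 0.007037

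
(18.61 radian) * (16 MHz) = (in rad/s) 2.978e+08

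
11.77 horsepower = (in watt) 8777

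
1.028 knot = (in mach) 0.001553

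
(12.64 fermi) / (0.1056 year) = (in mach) 1.115e-23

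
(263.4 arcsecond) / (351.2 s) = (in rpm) 3.472e-05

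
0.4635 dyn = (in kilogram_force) 4.726e-07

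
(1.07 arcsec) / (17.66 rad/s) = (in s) 2.937e-07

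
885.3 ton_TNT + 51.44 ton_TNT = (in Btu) 3.715e+09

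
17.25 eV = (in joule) 2.764e-18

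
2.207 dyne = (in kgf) 2.251e-06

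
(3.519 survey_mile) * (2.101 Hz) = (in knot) 2.313e+04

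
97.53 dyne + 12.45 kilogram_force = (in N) 122.1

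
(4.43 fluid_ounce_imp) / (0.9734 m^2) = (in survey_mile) 8.035e-08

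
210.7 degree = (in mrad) 3677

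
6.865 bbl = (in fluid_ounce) 3.691e+04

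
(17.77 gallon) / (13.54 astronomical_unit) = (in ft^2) 3.575e-13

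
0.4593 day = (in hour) 11.02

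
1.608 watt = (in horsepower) 0.002156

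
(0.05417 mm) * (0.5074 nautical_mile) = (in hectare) 5.09e-06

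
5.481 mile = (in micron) 8.821e+09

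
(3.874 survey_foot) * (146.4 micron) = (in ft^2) 0.001861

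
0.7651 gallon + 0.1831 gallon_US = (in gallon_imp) 0.7895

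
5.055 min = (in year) 9.618e-06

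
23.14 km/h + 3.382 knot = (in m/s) 8.168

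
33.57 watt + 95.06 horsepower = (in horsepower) 95.11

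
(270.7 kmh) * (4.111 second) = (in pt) 8.763e+05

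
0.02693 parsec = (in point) 2.356e+18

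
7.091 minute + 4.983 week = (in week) 4.984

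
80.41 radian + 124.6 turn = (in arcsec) 1.781e+08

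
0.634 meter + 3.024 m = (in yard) 4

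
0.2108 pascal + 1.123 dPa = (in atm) 3.189e-06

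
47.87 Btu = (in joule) 5.051e+04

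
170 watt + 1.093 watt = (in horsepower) 0.2294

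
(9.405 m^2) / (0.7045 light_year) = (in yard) 1.543e-15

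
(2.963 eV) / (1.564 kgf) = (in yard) 3.385e-20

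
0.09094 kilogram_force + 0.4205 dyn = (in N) 0.8918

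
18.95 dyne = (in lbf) 4.26e-05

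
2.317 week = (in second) 1.401e+06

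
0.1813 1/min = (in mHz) 3.022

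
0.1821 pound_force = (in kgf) 0.0826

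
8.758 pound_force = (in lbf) 8.758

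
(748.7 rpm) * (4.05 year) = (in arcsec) 2.065e+15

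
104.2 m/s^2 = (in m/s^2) 104.2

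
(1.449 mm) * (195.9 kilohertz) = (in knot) 551.8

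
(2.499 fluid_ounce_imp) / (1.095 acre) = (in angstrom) 160.2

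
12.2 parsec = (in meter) 3.765e+17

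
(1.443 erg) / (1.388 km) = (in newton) 1.04e-10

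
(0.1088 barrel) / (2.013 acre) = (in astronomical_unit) 1.419e-17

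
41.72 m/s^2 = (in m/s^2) 41.72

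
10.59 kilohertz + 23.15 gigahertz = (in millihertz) 2.315e+13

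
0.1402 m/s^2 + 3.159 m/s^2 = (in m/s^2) 3.299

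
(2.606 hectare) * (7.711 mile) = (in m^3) 3.234e+08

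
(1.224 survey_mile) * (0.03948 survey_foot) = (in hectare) 0.00237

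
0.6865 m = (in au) 4.589e-12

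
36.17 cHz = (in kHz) 0.0003617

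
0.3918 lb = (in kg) 0.1777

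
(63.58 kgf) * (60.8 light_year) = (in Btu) 3.399e+17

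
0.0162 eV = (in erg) 2.596e-14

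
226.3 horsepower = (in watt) 1.688e+05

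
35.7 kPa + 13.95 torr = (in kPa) 37.56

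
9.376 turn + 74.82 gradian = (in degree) 3443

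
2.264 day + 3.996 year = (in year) 4.002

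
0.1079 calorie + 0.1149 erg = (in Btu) 0.0004279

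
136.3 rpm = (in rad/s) 14.27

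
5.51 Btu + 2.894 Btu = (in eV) 5.534e+22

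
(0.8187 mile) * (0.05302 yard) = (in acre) 0.01578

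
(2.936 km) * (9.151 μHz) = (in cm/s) 2.687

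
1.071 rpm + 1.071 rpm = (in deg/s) 12.85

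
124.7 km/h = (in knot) 67.33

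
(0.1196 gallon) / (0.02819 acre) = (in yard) 4.34e-06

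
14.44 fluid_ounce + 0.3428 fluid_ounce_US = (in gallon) 0.1155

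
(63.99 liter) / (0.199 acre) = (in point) 0.2252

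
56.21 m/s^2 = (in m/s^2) 56.21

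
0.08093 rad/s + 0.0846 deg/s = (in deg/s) 4.722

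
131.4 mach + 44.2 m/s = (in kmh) 1.612e+05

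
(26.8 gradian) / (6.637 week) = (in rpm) 1.001e-06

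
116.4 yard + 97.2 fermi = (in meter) 106.4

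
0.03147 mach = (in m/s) 10.72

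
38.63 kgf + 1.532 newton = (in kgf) 38.79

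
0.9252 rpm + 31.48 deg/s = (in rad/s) 0.6463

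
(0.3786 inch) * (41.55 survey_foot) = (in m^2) 0.1218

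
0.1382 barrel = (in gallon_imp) 4.833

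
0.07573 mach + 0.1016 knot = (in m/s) 25.84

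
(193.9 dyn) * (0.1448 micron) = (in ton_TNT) 6.71e-20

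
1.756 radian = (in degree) 100.6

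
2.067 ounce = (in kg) 0.0586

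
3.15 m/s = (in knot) 6.123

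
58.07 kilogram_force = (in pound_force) 128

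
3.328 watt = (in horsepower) 0.004463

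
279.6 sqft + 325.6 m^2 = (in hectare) 0.03516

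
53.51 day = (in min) 7.705e+04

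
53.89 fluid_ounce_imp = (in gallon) 0.4045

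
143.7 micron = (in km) 1.437e-07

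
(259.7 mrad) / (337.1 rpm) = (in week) 1.216e-08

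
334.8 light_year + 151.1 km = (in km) 3.167e+15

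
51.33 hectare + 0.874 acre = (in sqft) 5.563e+06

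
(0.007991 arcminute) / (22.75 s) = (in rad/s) 1.022e-07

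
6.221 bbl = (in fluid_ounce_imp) 3.481e+04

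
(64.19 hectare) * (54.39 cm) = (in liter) 3.491e+08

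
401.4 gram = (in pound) 0.8849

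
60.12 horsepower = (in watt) 4.483e+04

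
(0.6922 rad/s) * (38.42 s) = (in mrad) 2.659e+04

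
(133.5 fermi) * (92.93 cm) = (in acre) 3.066e-17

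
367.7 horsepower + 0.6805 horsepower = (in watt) 2.747e+05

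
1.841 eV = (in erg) 2.95e-12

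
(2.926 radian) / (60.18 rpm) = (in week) 7.677e-07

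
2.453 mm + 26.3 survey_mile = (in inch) 1.666e+06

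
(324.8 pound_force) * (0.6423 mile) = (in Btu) 1416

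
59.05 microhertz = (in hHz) 5.905e-07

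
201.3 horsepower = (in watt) 1.501e+05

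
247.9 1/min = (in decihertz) 41.32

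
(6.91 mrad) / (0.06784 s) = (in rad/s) 0.1019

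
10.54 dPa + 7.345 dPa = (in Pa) 1.788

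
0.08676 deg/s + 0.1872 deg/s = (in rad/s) 0.004782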